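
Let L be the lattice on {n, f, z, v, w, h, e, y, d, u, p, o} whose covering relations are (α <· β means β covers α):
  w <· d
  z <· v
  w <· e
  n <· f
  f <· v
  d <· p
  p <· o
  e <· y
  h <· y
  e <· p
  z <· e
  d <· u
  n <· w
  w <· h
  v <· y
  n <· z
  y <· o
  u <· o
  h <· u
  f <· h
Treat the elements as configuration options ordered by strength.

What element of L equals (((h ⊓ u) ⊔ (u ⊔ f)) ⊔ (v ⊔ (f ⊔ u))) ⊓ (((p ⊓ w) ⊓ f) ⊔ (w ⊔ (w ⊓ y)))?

h ∧ u = h
u ∨ f = u
h ∨ u = u
f ∨ u = u
v ∨ u = o
u ∨ o = o
p ∧ w = w
w ∧ f = n
w ∧ y = w
w ∨ w = w
n ∨ w = w
o ∧ w = w

w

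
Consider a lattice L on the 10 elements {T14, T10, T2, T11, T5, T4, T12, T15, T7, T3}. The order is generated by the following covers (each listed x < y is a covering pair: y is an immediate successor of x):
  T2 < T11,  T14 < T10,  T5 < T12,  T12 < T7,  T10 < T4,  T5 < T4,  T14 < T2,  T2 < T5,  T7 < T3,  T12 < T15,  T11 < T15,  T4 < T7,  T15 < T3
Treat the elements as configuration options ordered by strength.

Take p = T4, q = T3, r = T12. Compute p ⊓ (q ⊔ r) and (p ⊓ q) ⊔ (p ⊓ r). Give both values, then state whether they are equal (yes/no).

q ⊔ r = T3, so p ⊓ (q ⊔ r) = T4 ⊓ T3 = T4.
p ⊓ q = T4 and p ⊓ r = T5, so (p ⊓ q) ⊔ (p ⊓ r) = T4 ⊔ T5 = T4.
Equal: yes.

T4; T4; yes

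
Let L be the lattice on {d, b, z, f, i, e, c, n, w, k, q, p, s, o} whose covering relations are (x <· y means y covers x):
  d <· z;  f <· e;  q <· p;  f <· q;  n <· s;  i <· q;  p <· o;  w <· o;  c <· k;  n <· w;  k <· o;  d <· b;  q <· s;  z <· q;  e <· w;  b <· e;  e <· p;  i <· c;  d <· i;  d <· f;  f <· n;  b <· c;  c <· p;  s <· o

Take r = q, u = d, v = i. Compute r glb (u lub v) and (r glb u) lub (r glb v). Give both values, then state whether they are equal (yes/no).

i; i; yes

u lub v = i, so r glb (u lub v) = q glb i = i.
r glb u = d and r glb v = i, so (r glb u) lub (r glb v) = d lub i = i.
Equal: yes.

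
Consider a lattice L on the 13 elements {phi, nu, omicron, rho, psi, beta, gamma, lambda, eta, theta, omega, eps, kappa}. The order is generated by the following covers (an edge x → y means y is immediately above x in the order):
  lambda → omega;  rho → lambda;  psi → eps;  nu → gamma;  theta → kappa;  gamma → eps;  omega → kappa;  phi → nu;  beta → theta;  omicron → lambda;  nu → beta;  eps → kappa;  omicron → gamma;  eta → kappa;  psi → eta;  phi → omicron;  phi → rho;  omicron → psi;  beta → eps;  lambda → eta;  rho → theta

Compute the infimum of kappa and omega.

omega

Common lower bounds of {kappa, omega}: lambda, omega, omicron, phi, rho.
The greatest among these is omega.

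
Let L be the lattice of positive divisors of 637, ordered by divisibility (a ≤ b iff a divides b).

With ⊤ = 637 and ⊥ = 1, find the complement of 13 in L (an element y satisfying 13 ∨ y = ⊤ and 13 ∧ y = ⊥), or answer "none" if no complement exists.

Need y with 13 ∨ y = 637 and 13 ∧ y = 1.
Checking each element gives: 49.

49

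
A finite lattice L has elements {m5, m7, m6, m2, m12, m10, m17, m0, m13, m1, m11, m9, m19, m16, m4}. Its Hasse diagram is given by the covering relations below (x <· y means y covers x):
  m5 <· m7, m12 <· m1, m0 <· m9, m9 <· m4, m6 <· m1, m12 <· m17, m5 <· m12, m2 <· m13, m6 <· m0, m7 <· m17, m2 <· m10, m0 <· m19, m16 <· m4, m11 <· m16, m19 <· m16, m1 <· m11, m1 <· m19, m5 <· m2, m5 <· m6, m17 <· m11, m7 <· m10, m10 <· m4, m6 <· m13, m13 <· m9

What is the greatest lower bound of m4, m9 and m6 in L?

Common lower bounds of {m4, m9, m6}: m5, m6.
The greatest among these is m6.

m6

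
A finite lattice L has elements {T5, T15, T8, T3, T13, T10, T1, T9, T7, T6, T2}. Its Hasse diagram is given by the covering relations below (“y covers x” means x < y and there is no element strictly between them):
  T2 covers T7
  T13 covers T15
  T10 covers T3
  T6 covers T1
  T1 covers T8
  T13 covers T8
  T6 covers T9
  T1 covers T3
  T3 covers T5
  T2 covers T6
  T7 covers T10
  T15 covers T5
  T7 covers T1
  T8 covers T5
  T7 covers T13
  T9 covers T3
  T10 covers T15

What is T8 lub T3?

Common upper bounds of {T8, T3}: T1, T2, T6, T7.
The least among these is T1.

T1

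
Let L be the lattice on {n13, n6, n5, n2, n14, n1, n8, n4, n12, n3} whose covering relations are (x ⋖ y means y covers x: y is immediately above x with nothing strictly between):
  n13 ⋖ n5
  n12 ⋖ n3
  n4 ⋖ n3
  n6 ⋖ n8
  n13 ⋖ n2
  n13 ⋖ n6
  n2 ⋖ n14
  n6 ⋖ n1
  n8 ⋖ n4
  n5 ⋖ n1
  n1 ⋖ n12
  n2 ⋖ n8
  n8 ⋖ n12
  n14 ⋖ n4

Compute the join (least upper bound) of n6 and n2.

n8

Common upper bounds of {n6, n2}: n12, n3, n4, n8.
The least among these is n8.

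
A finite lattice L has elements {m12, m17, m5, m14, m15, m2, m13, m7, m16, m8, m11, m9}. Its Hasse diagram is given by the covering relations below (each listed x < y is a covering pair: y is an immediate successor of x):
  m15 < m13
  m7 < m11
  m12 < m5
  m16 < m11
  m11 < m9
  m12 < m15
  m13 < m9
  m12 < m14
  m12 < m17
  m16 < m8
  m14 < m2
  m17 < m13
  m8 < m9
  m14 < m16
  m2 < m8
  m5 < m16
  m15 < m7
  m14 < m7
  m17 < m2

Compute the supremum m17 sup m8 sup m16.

Common upper bounds of {m17, m8, m16}: m8, m9.
The least among these is m8.

m8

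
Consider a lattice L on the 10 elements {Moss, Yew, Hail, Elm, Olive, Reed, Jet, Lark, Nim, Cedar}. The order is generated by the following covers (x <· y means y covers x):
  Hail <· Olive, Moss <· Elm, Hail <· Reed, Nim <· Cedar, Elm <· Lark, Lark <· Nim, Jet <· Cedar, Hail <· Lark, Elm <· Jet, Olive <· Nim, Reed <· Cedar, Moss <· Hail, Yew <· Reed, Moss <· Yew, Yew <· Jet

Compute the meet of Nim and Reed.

Common lower bounds of {Nim, Reed}: Hail, Moss.
The greatest among these is Hail.

Hail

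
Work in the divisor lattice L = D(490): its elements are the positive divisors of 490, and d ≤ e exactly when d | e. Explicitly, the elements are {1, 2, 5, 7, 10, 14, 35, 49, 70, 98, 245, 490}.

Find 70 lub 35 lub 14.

Common upper bounds of {70, 35, 14}: 490, 70.
The least among these is 70.

70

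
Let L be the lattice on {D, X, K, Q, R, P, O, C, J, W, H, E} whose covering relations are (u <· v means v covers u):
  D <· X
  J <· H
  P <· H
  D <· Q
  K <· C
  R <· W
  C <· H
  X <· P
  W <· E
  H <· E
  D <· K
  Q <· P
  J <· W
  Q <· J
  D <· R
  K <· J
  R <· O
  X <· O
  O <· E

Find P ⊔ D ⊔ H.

H

Common upper bounds of {P, D, H}: E, H.
The least among these is H.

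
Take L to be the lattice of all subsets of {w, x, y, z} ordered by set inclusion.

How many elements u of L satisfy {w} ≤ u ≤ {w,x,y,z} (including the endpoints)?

The interval [{w}, {w,x,y,z}] = {{w,x,y,z}, {w,x,y}, {w,x,z}, {w,x}, {w,y,z}, {w,y}, {w,z}, {w}}, which has 8 elements.

8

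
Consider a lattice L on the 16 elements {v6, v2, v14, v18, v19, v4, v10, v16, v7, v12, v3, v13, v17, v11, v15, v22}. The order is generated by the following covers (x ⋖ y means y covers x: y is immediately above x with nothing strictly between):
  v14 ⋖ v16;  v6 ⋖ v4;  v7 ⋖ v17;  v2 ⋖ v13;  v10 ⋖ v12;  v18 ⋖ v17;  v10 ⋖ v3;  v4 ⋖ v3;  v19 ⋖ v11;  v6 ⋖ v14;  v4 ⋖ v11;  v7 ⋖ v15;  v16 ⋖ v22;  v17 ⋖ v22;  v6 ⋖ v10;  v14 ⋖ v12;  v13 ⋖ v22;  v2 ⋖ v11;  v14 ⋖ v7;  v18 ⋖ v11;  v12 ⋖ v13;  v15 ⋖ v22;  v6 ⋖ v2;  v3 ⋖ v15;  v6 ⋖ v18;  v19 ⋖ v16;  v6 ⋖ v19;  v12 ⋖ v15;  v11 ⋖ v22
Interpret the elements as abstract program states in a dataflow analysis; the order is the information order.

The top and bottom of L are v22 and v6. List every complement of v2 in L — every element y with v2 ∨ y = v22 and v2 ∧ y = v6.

Need y with v2 ∨ y = v22 and v2 ∧ y = v6.
Checking each element gives: v15, v16, v17, v3, v7.

v15, v16, v17, v3, v7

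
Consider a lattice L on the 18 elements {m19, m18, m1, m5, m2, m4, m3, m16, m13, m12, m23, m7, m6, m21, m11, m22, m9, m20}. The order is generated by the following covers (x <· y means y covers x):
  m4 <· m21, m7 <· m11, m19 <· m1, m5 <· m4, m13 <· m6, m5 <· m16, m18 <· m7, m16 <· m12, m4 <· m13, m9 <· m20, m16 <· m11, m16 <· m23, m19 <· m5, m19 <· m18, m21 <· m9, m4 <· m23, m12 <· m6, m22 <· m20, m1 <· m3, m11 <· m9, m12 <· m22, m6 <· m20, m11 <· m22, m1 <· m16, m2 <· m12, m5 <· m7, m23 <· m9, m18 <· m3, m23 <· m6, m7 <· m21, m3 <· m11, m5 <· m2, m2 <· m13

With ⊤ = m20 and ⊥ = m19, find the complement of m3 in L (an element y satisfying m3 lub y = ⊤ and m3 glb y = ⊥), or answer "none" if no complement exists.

Need y with m3 ∨ y = m20 and m3 ∧ y = m19.
Checking each element gives: m13.

m13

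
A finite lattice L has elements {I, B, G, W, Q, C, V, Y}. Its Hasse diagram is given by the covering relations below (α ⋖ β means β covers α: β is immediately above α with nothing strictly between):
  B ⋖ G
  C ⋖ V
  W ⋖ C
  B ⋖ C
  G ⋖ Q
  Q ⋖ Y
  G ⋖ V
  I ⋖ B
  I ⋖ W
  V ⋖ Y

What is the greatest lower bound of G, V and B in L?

Common lower bounds of {G, V, B}: B, I.
The greatest among these is B.

B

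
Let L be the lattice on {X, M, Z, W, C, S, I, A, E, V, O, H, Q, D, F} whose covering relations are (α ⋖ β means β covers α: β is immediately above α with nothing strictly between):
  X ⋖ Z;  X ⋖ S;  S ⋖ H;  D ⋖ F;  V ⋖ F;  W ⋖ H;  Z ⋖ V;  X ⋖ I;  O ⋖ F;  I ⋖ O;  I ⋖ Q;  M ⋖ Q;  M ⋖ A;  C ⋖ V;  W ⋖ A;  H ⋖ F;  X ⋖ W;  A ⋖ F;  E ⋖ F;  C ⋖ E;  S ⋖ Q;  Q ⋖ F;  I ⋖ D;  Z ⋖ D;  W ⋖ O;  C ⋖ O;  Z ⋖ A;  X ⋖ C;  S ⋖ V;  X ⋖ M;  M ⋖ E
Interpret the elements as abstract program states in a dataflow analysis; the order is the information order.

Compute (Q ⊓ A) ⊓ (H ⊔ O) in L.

Q ∧ A = M
H ∨ O = F
M ∧ F = M

M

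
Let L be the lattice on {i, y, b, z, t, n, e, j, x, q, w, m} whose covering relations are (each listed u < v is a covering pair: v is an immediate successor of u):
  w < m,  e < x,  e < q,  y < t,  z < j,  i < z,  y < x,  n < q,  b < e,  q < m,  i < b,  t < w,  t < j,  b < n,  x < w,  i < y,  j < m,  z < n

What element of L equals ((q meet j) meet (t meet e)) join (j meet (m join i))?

j

q ∧ j = z
t ∧ e = i
z ∧ i = i
m ∨ i = m
j ∧ m = j
i ∨ j = j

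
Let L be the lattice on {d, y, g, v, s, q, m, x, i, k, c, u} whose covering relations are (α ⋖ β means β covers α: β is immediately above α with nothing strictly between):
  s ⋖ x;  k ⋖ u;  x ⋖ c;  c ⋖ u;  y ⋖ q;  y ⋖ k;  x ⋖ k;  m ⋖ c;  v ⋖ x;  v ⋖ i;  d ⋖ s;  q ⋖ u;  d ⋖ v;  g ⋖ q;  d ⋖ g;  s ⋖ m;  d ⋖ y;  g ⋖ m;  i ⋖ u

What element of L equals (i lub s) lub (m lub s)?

u

i ∨ s = u
m ∨ s = m
u ∨ m = u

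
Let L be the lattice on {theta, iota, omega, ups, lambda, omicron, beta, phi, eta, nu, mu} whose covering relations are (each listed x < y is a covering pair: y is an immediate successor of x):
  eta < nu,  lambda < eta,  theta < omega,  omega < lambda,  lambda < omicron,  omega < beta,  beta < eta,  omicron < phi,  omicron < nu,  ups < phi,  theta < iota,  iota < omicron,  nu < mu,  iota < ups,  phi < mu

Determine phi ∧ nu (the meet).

Common lower bounds of {phi, nu}: iota, lambda, omega, omicron, theta.
The greatest among these is omicron.

omicron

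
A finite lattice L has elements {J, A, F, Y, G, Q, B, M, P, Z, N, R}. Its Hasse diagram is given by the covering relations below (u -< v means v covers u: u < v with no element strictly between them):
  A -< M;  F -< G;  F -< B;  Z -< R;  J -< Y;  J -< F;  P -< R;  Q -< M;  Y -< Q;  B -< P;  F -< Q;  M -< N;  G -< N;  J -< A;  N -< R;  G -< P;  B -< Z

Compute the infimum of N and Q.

Q

Common lower bounds of {N, Q}: F, J, Q, Y.
The greatest among these is Q.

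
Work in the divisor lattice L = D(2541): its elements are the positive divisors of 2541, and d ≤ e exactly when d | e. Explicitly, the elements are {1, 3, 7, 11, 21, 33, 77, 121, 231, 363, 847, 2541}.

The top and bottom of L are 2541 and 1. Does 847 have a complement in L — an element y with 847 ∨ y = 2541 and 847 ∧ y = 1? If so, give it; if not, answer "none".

Need y with 847 ∨ y = 2541 and 847 ∧ y = 1.
Checking each element gives: 3.

3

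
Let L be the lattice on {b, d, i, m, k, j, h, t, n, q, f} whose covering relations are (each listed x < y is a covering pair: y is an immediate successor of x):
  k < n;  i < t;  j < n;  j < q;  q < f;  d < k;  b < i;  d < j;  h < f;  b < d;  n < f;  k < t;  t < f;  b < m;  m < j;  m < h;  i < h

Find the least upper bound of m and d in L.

j

Common upper bounds of {m, d}: f, j, n, q.
The least among these is j.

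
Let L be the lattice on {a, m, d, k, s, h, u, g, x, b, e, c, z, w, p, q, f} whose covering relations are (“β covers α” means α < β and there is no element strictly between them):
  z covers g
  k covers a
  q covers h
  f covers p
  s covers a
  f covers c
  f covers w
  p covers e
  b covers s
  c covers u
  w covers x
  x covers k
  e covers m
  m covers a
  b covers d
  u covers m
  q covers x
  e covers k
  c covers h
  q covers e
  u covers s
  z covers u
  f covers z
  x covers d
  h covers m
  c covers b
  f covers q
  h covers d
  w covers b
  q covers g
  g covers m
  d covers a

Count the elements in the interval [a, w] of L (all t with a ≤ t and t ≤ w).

7

The interval [a, w] = {a, b, d, k, s, w, x}, which has 7 elements.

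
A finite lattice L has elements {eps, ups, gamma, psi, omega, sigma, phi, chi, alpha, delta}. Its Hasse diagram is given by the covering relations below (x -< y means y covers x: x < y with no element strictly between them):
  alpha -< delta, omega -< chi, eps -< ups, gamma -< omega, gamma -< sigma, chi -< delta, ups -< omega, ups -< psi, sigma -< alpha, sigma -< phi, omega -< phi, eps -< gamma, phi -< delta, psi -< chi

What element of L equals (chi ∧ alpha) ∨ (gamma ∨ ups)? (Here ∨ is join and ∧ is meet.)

chi ∧ alpha = gamma
gamma ∨ ups = omega
gamma ∨ omega = omega

omega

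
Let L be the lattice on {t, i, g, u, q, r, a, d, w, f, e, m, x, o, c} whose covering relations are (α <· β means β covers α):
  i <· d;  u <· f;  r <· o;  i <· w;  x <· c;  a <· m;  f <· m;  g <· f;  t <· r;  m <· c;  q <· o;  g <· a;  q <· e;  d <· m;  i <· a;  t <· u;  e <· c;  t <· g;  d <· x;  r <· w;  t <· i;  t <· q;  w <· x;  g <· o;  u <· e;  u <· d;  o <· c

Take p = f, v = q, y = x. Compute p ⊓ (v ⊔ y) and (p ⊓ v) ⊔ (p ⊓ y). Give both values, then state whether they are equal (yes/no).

v ⊔ y = c, so p ⊓ (v ⊔ y) = f ⊓ c = f.
p ⊓ v = t and p ⊓ y = u, so (p ⊓ v) ⊔ (p ⊓ y) = t ⊔ u = u.
Equal: no.

f; u; no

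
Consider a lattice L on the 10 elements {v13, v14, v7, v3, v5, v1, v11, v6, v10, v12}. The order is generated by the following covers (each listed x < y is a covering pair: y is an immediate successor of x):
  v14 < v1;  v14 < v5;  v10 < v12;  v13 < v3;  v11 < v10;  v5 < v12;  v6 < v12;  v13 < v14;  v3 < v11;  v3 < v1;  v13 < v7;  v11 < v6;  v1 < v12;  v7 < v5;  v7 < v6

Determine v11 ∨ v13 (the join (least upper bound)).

Common upper bounds of {v11, v13}: v10, v11, v12, v6.
The least among these is v11.

v11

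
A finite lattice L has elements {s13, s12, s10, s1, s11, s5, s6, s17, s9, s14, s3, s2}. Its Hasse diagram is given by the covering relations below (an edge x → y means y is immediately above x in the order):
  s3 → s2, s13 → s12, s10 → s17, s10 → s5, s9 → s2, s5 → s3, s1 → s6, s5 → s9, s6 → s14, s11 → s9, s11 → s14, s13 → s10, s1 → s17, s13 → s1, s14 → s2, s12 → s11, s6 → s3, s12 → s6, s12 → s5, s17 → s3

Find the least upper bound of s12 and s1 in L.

s6

Common upper bounds of {s12, s1}: s14, s2, s3, s6.
The least among these is s6.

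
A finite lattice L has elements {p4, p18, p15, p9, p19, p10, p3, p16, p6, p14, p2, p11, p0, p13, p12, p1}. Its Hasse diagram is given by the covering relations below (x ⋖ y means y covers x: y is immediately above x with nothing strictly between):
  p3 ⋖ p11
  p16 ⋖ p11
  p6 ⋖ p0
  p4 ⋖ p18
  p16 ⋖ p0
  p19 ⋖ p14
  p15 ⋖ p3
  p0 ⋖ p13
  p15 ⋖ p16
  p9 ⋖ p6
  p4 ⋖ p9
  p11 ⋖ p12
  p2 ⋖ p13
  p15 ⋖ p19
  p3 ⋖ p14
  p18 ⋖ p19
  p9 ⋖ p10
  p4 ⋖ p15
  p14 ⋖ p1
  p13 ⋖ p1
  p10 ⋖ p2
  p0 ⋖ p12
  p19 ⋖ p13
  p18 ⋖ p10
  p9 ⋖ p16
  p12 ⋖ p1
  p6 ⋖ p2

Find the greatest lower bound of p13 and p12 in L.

Common lower bounds of {p13, p12}: p0, p15, p16, p4, p6, p9.
The greatest among these is p0.

p0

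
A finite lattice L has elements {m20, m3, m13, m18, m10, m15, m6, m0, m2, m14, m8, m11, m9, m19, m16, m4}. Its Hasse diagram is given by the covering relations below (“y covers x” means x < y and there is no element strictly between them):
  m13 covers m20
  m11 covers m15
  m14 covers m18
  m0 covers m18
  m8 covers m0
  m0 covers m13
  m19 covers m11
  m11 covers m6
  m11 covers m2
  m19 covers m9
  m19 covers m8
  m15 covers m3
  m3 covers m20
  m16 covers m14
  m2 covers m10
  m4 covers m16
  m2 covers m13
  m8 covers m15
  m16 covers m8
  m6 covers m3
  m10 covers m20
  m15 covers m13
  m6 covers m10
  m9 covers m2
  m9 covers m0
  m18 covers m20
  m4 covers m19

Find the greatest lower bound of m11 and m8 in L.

m15

Common lower bounds of {m11, m8}: m13, m15, m20, m3.
The greatest among these is m15.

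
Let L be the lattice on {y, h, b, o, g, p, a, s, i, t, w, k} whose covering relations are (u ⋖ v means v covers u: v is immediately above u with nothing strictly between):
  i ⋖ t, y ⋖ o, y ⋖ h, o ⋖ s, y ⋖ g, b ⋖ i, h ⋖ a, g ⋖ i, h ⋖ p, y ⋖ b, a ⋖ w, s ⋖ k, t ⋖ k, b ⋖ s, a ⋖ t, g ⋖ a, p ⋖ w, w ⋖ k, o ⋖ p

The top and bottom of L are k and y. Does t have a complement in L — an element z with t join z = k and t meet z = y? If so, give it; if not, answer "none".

o

Need z with t ∨ z = k and t ∧ z = y.
Checking each element gives: o.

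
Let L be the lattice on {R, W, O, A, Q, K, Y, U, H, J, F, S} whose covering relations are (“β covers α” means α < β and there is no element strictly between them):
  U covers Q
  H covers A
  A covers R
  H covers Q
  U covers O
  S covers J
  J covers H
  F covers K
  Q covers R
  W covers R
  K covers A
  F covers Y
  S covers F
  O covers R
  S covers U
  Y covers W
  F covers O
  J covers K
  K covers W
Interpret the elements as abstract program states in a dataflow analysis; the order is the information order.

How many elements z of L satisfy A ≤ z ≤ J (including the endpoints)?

4

The interval [A, J] = {A, H, J, K}, which has 4 elements.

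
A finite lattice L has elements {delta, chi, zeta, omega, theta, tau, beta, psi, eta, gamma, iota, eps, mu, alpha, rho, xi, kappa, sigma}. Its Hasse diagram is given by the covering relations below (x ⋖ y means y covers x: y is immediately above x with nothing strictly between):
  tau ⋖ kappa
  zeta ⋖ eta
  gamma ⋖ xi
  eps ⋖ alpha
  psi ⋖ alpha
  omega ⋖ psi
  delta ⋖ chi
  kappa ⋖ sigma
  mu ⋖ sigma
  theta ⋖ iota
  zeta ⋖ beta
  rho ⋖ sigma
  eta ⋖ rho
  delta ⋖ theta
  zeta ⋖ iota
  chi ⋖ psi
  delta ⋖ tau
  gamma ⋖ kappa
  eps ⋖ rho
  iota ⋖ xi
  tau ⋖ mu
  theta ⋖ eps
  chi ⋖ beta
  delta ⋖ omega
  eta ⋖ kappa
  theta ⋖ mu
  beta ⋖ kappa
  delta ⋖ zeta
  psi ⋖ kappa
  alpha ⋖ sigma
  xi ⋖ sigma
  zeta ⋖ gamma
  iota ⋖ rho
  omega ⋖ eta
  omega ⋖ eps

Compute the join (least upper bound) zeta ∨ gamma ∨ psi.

kappa

Common upper bounds of {zeta, gamma, psi}: kappa, sigma.
The least among these is kappa.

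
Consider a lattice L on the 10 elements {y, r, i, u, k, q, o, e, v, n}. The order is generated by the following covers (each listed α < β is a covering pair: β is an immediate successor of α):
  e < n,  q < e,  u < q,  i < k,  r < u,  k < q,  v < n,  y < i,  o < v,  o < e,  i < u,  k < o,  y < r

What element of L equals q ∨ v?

q ∨ v = n

n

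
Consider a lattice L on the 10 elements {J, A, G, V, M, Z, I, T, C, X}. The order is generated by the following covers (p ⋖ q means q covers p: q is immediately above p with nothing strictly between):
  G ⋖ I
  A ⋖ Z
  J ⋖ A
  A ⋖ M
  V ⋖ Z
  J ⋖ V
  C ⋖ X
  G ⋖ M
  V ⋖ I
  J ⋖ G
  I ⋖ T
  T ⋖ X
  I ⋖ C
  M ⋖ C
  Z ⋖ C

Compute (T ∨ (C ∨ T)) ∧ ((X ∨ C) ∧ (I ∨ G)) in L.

C ∨ T = X
T ∨ X = X
X ∨ C = X
I ∨ G = I
X ∧ I = I
X ∧ I = I

I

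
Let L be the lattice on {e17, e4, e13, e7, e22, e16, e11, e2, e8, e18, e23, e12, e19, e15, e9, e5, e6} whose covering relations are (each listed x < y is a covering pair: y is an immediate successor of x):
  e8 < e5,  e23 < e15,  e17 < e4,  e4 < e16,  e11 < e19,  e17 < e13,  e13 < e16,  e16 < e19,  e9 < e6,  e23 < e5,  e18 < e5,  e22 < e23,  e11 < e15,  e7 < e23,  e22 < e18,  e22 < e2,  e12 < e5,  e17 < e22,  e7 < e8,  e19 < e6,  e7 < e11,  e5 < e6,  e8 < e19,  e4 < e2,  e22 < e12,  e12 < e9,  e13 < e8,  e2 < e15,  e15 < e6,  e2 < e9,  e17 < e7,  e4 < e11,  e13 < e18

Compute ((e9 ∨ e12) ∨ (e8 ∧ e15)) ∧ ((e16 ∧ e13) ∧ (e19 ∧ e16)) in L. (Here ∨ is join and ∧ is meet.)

e13

e9 ∨ e12 = e9
e8 ∧ e15 = e7
e9 ∨ e7 = e6
e16 ∧ e13 = e13
e19 ∧ e16 = e16
e13 ∧ e16 = e13
e6 ∧ e13 = e13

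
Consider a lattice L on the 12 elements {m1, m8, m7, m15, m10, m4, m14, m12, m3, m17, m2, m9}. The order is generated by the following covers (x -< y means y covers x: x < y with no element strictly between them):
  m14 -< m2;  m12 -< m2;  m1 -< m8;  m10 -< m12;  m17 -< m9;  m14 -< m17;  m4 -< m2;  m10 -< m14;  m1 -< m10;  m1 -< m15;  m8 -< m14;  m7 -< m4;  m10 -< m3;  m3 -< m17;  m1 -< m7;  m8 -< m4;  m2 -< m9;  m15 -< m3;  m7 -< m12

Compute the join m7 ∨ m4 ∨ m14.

m2

Common upper bounds of {m7, m4, m14}: m2, m9.
The least among these is m2.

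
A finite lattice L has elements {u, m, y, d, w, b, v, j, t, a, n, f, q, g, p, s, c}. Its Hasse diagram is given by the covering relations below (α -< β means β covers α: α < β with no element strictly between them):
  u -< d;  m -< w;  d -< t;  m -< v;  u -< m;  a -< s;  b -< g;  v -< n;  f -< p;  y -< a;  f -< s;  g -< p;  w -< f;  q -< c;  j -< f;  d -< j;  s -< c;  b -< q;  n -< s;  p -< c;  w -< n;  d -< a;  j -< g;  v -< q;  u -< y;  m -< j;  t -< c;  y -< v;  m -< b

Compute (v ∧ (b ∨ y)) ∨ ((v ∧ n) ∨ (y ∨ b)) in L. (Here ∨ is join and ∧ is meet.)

b ∨ y = q
v ∧ q = v
v ∧ n = v
y ∨ b = q
v ∨ q = q
v ∨ q = q

q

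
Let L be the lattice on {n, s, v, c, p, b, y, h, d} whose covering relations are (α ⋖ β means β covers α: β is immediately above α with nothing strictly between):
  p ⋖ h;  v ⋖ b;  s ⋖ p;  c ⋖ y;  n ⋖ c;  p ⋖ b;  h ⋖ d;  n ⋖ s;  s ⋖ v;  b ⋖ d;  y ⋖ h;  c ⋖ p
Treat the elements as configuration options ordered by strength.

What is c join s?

Common upper bounds of {c, s}: b, d, h, p.
The least among these is p.

p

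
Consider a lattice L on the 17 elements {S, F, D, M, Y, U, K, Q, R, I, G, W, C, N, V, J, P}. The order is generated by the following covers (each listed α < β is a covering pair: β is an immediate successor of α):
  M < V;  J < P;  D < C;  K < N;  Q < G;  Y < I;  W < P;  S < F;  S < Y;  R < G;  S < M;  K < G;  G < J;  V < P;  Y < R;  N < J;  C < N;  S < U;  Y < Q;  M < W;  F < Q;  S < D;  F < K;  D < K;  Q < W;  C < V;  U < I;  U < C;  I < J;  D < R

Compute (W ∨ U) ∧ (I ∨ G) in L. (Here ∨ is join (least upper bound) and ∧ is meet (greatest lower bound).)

W ∨ U = P
I ∨ G = J
P ∧ J = J

J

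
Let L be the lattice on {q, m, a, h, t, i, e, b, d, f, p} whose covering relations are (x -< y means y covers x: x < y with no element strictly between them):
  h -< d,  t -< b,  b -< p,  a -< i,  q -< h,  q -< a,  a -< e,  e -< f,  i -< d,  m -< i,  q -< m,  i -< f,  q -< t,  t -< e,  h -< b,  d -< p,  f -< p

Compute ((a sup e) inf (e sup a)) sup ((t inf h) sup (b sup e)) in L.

p

a ∨ e = e
e ∨ a = e
e ∧ e = e
t ∧ h = q
b ∨ e = p
q ∨ p = p
e ∨ p = p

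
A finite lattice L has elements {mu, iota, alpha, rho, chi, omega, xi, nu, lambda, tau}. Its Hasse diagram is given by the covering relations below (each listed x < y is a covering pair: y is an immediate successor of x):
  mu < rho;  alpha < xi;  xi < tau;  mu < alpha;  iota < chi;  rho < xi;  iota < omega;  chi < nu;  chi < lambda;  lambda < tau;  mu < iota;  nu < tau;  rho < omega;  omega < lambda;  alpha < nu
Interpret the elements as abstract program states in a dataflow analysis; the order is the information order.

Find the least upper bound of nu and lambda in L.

tau

Common upper bounds of {nu, lambda}: tau.
The least among these is tau.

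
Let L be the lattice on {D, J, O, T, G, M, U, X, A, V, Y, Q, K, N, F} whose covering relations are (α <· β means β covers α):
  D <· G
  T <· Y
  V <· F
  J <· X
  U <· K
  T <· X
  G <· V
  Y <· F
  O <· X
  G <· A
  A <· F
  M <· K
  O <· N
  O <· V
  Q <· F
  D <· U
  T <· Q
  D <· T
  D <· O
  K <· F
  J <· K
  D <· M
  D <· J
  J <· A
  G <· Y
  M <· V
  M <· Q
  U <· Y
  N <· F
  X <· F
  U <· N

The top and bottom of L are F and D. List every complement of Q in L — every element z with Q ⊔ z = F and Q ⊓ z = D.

Need z with Q ∨ z = F and Q ∧ z = D.
Checking each element gives: A, G, J, N, O, U.

A, G, J, N, O, U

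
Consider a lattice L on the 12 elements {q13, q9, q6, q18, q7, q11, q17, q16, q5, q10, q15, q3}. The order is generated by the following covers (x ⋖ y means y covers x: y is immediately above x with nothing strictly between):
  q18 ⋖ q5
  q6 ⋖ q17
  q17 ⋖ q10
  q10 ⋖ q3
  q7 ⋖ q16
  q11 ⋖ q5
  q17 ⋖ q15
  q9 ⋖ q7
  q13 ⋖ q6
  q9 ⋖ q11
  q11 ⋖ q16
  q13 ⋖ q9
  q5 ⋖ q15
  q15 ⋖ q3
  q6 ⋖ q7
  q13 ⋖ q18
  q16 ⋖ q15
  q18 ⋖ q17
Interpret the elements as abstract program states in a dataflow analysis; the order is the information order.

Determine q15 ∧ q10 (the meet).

q17

Common lower bounds of {q15, q10}: q13, q17, q18, q6.
The greatest among these is q17.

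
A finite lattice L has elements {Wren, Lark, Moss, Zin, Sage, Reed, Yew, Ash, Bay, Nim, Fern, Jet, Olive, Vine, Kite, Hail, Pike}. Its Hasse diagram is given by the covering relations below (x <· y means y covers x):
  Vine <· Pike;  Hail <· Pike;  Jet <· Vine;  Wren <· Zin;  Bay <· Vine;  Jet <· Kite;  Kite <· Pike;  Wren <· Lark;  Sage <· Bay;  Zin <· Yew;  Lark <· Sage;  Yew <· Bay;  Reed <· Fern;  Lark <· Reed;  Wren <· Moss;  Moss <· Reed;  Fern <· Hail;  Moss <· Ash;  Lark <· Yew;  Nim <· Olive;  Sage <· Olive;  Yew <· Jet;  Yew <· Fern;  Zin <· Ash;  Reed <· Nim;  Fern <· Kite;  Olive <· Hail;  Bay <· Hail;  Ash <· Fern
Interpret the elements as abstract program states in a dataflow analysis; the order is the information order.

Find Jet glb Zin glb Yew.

Zin

Common lower bounds of {Jet, Zin, Yew}: Wren, Zin.
The greatest among these is Zin.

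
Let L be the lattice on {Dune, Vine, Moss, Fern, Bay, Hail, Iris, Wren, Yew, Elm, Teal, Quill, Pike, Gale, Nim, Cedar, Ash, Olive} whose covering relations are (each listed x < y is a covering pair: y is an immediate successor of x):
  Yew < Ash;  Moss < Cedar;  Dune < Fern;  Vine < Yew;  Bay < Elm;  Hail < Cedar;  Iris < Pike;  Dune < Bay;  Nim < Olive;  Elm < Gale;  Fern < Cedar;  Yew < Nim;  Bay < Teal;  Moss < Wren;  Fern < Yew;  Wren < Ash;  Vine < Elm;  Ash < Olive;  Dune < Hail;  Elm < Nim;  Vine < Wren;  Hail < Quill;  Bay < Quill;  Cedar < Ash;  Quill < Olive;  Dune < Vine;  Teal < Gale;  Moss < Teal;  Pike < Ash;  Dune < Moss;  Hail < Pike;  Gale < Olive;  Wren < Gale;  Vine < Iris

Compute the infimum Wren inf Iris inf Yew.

Common lower bounds of {Wren, Iris, Yew}: Dune, Vine.
The greatest among these is Vine.

Vine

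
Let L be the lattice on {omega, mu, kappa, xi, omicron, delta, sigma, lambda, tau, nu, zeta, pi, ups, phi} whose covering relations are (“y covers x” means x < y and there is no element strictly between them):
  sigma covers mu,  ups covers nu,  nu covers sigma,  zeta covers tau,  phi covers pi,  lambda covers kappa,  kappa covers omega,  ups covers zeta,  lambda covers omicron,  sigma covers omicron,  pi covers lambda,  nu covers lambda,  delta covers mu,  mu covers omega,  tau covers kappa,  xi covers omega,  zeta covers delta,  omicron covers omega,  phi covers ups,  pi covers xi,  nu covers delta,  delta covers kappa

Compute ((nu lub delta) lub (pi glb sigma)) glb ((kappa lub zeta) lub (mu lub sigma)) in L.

nu ∨ delta = nu
pi ∧ sigma = omicron
nu ∨ omicron = nu
kappa ∨ zeta = zeta
mu ∨ sigma = sigma
zeta ∨ sigma = ups
nu ∧ ups = nu

nu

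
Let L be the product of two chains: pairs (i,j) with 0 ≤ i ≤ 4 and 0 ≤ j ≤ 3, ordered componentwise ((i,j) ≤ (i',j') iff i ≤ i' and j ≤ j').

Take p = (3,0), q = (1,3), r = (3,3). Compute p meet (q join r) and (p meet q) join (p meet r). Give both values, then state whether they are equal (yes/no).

(3,0); (3,0); yes

q join r = (3,3), so p meet (q join r) = (3,0) meet (3,3) = (3,0).
p meet q = (1,0) and p meet r = (3,0), so (p meet q) join (p meet r) = (1,0) join (3,0) = (3,0).
Equal: yes.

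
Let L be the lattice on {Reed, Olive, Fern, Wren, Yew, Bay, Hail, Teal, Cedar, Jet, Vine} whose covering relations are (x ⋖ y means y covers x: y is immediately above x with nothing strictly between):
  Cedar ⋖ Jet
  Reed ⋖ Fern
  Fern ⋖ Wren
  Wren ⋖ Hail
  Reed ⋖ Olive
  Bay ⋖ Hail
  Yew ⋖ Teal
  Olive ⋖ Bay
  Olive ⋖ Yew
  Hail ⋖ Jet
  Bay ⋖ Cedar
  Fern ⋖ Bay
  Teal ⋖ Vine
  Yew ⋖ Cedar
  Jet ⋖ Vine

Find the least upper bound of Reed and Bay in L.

Common upper bounds of {Reed, Bay}: Bay, Cedar, Hail, Jet, Vine.
The least among these is Bay.

Bay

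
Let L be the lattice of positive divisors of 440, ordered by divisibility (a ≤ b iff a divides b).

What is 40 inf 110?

In the divisibility order, the meet is the greatest common divisor: gcd(40, 110) = 10.

10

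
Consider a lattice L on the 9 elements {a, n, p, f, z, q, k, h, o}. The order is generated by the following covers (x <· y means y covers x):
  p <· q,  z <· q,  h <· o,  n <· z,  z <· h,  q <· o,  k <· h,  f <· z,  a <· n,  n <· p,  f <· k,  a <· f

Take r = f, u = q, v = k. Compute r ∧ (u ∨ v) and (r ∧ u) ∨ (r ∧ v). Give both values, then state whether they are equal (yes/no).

u ∨ v = o, so r ∧ (u ∨ v) = f ∧ o = f.
r ∧ u = f and r ∧ v = f, so (r ∧ u) ∨ (r ∧ v) = f ∨ f = f.
Equal: yes.

f; f; yes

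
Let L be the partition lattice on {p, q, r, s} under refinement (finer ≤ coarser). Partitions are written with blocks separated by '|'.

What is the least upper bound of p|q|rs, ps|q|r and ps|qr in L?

pqrs

Common upper bounds of {p|q|rs, ps|q|r, ps|qr}: pqrs.
The least among these is pqrs.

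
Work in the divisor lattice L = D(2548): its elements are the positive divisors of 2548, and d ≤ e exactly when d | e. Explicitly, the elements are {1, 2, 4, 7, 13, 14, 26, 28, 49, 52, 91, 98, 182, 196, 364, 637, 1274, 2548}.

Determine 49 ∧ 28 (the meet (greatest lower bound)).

7

Common lower bounds of {49, 28}: 1, 7.
The greatest among these is 7.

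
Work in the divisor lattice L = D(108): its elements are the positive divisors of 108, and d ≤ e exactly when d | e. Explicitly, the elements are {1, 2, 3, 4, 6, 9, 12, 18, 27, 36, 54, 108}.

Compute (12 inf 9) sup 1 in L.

3

12 ∧ 9 = 3
3 ∨ 1 = 3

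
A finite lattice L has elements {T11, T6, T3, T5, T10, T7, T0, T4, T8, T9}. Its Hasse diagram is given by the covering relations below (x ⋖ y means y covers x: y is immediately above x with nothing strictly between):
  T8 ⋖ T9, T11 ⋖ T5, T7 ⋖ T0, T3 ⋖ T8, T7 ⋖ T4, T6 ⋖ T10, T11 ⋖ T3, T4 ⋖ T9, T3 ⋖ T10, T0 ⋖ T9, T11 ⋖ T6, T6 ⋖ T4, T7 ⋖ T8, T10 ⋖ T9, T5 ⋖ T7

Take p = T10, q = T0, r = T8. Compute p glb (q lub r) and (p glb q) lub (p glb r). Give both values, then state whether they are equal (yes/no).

T10; T3; no

q lub r = T9, so p glb (q lub r) = T10 glb T9 = T10.
p glb q = T11 and p glb r = T3, so (p glb q) lub (p glb r) = T11 lub T3 = T3.
Equal: no.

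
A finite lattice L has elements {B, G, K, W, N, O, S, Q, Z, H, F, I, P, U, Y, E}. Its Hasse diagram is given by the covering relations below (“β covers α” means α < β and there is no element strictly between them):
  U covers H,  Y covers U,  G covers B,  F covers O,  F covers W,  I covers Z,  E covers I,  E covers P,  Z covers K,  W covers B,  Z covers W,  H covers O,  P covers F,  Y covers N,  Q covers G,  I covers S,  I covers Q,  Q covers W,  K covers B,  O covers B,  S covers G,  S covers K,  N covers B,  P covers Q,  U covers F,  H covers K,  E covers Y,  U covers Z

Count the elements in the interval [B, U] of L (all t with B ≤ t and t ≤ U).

8

The interval [B, U] = {B, F, H, K, O, U, W, Z}, which has 8 elements.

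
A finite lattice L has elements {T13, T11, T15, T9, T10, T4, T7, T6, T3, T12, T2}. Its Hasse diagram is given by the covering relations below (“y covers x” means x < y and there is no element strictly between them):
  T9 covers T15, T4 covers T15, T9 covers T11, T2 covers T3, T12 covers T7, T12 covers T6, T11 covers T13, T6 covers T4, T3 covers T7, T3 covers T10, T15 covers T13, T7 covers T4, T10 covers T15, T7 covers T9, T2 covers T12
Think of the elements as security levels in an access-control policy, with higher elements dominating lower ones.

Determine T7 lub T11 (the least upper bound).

T7

Common upper bounds of {T7, T11}: T12, T2, T3, T7.
The least among these is T7.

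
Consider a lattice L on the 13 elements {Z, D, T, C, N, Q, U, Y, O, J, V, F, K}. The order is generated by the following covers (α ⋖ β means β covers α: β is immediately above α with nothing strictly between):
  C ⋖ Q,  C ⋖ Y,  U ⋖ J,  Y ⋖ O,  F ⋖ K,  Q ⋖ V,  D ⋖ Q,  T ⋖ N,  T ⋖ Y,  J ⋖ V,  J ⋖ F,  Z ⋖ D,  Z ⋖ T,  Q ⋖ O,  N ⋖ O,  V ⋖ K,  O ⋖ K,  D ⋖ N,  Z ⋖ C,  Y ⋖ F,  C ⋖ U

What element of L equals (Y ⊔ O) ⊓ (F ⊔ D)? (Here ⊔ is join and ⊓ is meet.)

Y ∨ O = O
F ∨ D = K
O ∧ K = O

O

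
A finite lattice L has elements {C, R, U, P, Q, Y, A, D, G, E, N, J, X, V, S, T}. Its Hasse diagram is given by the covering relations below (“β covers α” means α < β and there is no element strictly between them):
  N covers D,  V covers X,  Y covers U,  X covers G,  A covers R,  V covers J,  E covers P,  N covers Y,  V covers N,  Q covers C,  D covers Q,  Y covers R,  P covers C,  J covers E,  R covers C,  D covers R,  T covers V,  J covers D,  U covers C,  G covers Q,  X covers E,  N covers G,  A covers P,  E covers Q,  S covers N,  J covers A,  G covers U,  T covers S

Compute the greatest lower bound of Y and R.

R

Common lower bounds of {Y, R}: C, R.
The greatest among these is R.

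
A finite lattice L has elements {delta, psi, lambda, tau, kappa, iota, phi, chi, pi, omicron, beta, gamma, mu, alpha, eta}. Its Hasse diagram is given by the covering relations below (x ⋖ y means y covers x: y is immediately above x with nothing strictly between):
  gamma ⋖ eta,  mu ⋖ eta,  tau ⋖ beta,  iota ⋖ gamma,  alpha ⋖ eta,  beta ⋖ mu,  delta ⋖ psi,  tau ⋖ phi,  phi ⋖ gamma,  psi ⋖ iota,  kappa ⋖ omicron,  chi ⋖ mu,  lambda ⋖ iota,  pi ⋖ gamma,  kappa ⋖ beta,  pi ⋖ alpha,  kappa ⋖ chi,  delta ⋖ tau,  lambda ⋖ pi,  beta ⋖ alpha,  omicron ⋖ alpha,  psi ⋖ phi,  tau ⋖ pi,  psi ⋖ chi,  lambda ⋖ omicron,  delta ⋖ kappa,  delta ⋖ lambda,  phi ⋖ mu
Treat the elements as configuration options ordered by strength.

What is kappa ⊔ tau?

Common upper bounds of {kappa, tau}: alpha, beta, eta, mu.
The least among these is beta.

beta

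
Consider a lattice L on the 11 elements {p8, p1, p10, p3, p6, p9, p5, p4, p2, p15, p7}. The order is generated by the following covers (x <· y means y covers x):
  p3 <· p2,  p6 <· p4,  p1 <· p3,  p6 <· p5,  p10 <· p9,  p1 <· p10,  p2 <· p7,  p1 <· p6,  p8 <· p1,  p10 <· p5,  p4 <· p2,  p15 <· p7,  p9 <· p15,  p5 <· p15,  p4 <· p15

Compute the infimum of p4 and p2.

Common lower bounds of {p4, p2}: p1, p4, p6, p8.
The greatest among these is p4.

p4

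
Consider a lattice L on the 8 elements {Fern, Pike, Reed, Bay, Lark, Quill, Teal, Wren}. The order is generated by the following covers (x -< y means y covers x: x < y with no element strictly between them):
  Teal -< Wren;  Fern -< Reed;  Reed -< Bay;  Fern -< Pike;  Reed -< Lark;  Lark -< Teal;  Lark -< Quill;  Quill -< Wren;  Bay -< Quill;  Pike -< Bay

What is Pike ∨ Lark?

Common upper bounds of {Pike, Lark}: Quill, Wren.
The least among these is Quill.

Quill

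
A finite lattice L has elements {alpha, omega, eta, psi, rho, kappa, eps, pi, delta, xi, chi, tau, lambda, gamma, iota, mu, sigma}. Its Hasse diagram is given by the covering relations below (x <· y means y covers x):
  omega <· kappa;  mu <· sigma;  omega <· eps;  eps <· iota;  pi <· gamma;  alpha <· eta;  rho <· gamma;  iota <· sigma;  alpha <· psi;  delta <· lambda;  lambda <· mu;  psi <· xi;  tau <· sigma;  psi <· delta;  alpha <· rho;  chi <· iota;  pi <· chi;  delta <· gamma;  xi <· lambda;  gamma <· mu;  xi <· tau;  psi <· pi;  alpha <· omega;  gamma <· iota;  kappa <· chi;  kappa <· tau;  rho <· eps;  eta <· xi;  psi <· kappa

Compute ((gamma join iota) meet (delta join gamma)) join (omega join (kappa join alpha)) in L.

gamma ∨ iota = iota
delta ∨ gamma = gamma
iota ∧ gamma = gamma
kappa ∨ alpha = kappa
omega ∨ kappa = kappa
gamma ∨ kappa = iota

iota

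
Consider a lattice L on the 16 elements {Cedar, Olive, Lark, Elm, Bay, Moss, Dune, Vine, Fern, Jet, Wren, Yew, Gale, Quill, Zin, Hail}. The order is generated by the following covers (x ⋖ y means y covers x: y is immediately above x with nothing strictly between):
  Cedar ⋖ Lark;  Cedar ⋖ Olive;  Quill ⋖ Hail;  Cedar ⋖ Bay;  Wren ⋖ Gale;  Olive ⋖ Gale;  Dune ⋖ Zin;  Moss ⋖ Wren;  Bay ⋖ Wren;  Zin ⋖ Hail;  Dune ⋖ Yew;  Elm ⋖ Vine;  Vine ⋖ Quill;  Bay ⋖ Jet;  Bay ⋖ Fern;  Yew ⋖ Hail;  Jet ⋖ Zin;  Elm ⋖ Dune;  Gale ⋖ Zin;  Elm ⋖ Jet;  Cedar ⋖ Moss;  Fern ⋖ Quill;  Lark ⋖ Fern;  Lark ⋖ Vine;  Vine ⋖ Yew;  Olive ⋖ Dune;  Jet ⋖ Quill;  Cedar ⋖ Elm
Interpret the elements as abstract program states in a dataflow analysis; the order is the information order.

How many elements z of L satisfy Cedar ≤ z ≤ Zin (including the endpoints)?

10

The interval [Cedar, Zin] = {Bay, Cedar, Dune, Elm, Gale, Jet, Moss, Olive, Wren, Zin}, which has 10 elements.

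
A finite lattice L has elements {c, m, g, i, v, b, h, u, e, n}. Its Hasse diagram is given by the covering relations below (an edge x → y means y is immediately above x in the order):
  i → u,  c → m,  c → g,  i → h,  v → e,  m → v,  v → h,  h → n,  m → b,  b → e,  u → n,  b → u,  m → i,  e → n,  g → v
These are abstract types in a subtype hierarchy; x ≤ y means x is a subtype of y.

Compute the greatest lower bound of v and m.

m

Common lower bounds of {v, m}: c, m.
The greatest among these is m.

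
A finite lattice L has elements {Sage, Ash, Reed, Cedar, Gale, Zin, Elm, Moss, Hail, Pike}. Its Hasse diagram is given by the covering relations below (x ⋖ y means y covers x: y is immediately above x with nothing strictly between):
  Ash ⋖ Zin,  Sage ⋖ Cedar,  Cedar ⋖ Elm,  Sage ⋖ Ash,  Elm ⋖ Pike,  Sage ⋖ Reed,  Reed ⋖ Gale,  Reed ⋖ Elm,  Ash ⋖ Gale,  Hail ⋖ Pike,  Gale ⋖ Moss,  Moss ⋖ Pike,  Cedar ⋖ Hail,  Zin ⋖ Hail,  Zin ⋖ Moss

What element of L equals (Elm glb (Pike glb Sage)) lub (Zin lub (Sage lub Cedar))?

Pike ∧ Sage = Sage
Elm ∧ Sage = Sage
Sage ∨ Cedar = Cedar
Zin ∨ Cedar = Hail
Sage ∨ Hail = Hail

Hail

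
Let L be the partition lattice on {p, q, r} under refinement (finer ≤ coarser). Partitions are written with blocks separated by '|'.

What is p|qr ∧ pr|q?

p|q|r

Common lower bounds of {p|qr, pr|q}: p|q|r.
The greatest among these is p|q|r.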